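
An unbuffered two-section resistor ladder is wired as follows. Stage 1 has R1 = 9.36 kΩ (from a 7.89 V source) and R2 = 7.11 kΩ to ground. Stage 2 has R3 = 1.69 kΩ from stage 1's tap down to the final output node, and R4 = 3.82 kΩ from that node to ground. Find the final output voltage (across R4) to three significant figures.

Stage 2 presents R3+R4 = 5.510 kΩ as a load on stage 1's tap.
Stage 1's lower leg becomes R2‖(R3+R4) = 3.104 kΩ, so V_mid = 7.89 × 3.104/12.46 = 1.965 V.
Stage 2 is itself unloaded: V_out = V_mid × R4/(R3+R4) = 1.965 × 3.82/5.510 = 1.36 V.

V_out ≈ 1.36 V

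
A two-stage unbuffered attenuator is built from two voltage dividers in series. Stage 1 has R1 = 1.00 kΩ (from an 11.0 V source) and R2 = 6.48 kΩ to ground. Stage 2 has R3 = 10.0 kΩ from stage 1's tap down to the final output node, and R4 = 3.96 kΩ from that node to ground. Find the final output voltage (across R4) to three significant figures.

V_out ≈ 2.55 V

Stage 2 presents R3+R4 = 13.96 kΩ as a load on stage 1's tap.
Stage 1's lower leg becomes R2‖(R3+R4) = 4.426 kΩ, so V_mid = 11.0 × 4.426/5.426 = 8.973 V.
Stage 2 is itself unloaded: V_out = V_mid × R4/(R3+R4) = 8.973 × 3.96/13.96 = 2.55 V.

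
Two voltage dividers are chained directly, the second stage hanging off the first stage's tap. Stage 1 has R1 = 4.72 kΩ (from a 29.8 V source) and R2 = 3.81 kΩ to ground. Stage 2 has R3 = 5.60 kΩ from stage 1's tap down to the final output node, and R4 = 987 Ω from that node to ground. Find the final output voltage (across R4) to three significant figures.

V_out ≈ 1.51 V

Stage 2 presents R3+R4 = 6587 Ω as a load on stage 1's tap.
Stage 1's lower leg becomes R2‖(R3+R4) = 2414 Ω, so V_mid = 29.8 × 2414/7134 = 10.08 V.
Stage 2 is itself unloaded: V_out = V_mid × R4/(R3+R4) = 10.08 × 987/6587 = 1.51 V.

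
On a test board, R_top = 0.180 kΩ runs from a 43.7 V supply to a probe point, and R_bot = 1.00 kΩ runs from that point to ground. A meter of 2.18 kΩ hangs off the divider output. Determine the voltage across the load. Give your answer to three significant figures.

V_out ≈ 34.6 V

The load sits in parallel with R_bot: R_bot‖R_L = (1000 × 2180) / (1000 + 2180) = 685.5 Ω.
V_out = 43.7 × 685.5 / (180 + 685.5) = 43.7 × 685.5/865.5 = 34.6 V.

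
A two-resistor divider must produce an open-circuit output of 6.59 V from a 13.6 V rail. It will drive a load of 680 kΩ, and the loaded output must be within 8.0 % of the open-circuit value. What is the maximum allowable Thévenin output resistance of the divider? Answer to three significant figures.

Loading drop = R_th/(R_th + R_L) ≤ 0.0800, so R_th ≤ R_L · ε/(1−ε) = 680 kΩ × 0.0800/0.9200 = 59.1 kΩ.

R_th ≤ 59.1 kΩ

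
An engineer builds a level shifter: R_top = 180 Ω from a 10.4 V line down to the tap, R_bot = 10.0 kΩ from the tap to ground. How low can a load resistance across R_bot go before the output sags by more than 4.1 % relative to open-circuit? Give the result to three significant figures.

Output resistance R_th = R_top‖R_bot = (180 × 10000)/10180 = 176.8 Ω.
The fractional drop is R_th/(R_th + R_L); requiring this ≤ 0.0410 gives R_L ≥ R_th(1/0.0410 − 1) = 176.8 × 23.39 = 4.14 kΩ.

R_L(min) ≈ 4.14 kΩ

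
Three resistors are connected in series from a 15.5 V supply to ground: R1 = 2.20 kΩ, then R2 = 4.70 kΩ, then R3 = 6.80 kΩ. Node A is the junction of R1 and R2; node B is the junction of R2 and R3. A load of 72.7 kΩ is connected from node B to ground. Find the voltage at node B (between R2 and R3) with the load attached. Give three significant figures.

At node B, R3 is in parallel with the load: R3‖R_L = 6.218 kΩ.
Below node A the resistance is R2 + (R3‖R_L) = 10.92 kΩ, so V_A = 15.5 × 10.92/13.12 = 12.90 V.
Then V_B = V_A × (R3‖R_L)/(R2 + R3‖R_L) = 12.90 × 6.218/10.92 = 7.35 V.

V ≈ 7.35 V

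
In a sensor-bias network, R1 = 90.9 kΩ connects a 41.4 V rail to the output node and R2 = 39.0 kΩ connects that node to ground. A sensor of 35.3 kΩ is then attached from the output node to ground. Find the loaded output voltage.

The load sits in parallel with R2: R2‖R_L = (39.0 × 35.3) / (39.0 + 35.3) = 18.53 kΩ.
V_out = 41.4 × 18.53 / (90.9 + 18.53) = 41.4 × 18.53/109.4 = 7.01 V.
(Unloaded it would have been 12.4 V.)

V_out ≈ 7.01 V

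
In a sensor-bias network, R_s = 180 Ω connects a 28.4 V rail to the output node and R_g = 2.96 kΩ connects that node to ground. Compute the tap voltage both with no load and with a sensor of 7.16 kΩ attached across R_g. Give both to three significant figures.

Open-circuit: V = 28.4 × 2960/(180 + 2960) = 26.8 V.
With the load, R_g becomes R_g‖R_L = 2094 Ω, so V = 28.4 × 2094/2274 = 26.2 V.

Unloaded: 26.8 V; loaded: 26.2 V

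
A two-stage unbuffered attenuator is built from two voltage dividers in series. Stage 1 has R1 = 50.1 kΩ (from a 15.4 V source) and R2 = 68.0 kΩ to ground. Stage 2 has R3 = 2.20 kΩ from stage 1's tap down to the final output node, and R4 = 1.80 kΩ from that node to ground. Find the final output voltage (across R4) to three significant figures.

Stage 2 presents R3+R4 = 4.000 kΩ as a load on stage 1's tap.
Stage 1's lower leg becomes R2‖(R3+R4) = 3.778 kΩ, so V_mid = 15.4 × 3.778/53.88 = 1.080 V.
Stage 2 is itself unloaded: V_out = V_mid × R4/(R3+R4) = 1.080 × 1.80/4.000 = 0.486 V.

V_out ≈ 0.486 V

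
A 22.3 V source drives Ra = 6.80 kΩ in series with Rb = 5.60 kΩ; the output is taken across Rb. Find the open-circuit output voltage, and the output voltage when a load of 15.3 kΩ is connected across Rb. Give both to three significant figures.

Unloaded: 10.1 V; loaded: 8.39 V

Open-circuit: V = 22.3 × 5.60/(6.80 + 5.60) = 10.1 V.
With the load, Rb becomes Rb‖R_L = 4.100 kΩ, so V = 22.3 × 4.100/10.90 = 8.39 V.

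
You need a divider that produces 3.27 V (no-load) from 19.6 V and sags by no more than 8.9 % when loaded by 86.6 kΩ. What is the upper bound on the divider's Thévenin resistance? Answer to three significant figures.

R_th ≤ 8.46 kΩ

Loading drop = R_th/(R_th + R_L) ≤ 0.0890, so R_th ≤ R_L · ε/(1−ε) = 86.6 kΩ × 0.0890/0.9110 = 8.46 kΩ.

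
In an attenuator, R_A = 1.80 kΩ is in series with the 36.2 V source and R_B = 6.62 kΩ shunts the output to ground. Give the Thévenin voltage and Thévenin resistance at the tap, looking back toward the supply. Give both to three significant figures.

V_th = 28.5 V, R_th = 1.42 kΩ

V_th is the open-circuit tap voltage: 36.2 × 6.62/(1.80 + 6.62) = 28.5 V.
With the supply zeroed, R_A and R_B appear in parallel from the tap: R_th = R_A‖R_B = (1.80 × 6.62)/8.420 = 1.42 kΩ.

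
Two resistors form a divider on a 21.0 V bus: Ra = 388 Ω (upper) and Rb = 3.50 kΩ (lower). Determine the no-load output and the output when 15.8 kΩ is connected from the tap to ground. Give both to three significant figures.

Unloaded: 18.9 V; loaded: 18.5 V

Open-circuit: V = 21.0 × 3500/(388 + 3500) = 18.9 V.
With the load, Rb becomes Rb‖R_L = 2865 Ω, so V = 21.0 × 2865/3253 = 18.5 V.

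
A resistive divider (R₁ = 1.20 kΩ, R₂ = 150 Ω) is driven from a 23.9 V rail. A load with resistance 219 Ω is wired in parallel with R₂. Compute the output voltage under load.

V_out ≈ 1.65 V

The load sits in parallel with R₂: R₂‖R_L = (150 × 219) / (150 + 219) = 89.02 Ω.
V_out = 23.9 × 89.02 / (1200 + 89.02) = 23.9 × 89.02/1289 = 1.65 V.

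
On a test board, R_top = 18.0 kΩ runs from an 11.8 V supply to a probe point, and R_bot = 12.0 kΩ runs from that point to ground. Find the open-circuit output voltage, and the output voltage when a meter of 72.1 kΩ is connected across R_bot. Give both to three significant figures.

Open-circuit: V = 11.8 × 12.0/(18.0 + 12.0) = 4.72 V.
With the load, R_bot becomes R_bot‖R_L = 10.29 kΩ, so V = 11.8 × 10.29/28.29 = 4.29 V.

Unloaded: 4.72 V; loaded: 4.29 V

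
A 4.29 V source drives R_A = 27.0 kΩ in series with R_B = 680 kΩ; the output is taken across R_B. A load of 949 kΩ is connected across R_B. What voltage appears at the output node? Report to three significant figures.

The load sits in parallel with R_B: R_B‖R_L = (680 × 949) / (680 + 949) = 396.1 kΩ.
V_out = 4.29 × 396.1 / (27.0 + 396.1) = 4.29 × 396.1/423.1 = 4.02 V.
(Unloaded it would have been 4.13 V.)

V_out ≈ 4.02 V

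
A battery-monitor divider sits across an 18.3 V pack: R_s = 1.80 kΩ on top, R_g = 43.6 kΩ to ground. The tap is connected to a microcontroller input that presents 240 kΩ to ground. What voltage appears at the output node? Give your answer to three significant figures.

V_out ≈ 17.4 V

The load sits in parallel with R_g: R_g‖R_L = (43.6 × 240) / (43.6 + 240) = 36.90 kΩ.
V_out = 18.3 × 36.90 / (1.80 + 36.90) = 18.3 × 36.90/38.70 = 17.4 V.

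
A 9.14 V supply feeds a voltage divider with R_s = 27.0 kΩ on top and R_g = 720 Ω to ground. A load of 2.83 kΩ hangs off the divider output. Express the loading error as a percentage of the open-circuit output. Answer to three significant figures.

Unloaded V = 9.14 × 720/27720 = 0.2374 V.
Loaded: R_g‖R_L = 574.0 Ω, giving V = 9.14 × 574.0/27570 = 0.1903 V.
Drop = (0.2374 − 0.1903) / 0.2374 = 19.9 %.

19.9 %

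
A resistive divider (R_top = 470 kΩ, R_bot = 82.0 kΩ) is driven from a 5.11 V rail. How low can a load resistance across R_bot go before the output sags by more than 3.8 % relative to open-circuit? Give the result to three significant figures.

R_L(min) ≈ 1.77 MΩ

Output resistance R_th = R_top‖R_bot = (470 × 82.0)/552.0 = 69.82 kΩ.
The fractional drop is R_th/(R_th + R_L); requiring this ≤ 0.0380 gives R_L ≥ R_th(1/0.0380 − 1) = 69.82 × 25.32 = 1.77 MΩ.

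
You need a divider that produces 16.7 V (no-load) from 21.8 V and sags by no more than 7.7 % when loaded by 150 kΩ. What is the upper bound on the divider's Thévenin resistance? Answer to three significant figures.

Loading drop = R_th/(R_th + R_L) ≤ 0.0770, so R_th ≤ R_L · ε/(1−ε) = 150 kΩ × 0.0770/0.9230 = 12.5 kΩ.

R_th ≤ 12.5 kΩ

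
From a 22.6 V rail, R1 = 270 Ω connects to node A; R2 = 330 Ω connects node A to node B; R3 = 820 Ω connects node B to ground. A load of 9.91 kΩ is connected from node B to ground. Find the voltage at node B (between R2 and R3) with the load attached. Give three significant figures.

V ≈ 12.6 V

At node B, R3 is in parallel with the load: R3‖R_L = 757.3 Ω.
Below node A the resistance is R2 + (R3‖R_L) = 1087 Ω, so V_A = 22.6 × 1087/1357 = 18.10 V.
Then V_B = V_A × (R3‖R_L)/(R2 + R3‖R_L) = 18.10 × 757.3/1087 = 12.6 V.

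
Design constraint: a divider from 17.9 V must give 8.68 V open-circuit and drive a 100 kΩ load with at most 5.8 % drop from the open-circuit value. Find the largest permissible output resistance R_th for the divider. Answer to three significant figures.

R_th ≤ 6.16 kΩ

Loading drop = R_th/(R_th + R_L) ≤ 0.0580, so R_th ≤ R_L · ε/(1−ε) = 100 kΩ × 0.0580/0.9420 = 6.16 kΩ.
(Any R1, R2 with R2/(R1+R2) = 0.485 and R1‖R2 ≤ 6.16 kΩ will meet the spec.)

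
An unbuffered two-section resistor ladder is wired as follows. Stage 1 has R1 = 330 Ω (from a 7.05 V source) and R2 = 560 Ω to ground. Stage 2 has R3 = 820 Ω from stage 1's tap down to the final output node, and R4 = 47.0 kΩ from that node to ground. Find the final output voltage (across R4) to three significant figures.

Stage 2 presents R3+R4 = 47820 Ω as a load on stage 1's tap.
Stage 1's lower leg becomes R2‖(R3+R4) = 553.5 Ω, so V_mid = 7.05 × 553.5/883.5 = 4.417 V.
Stage 2 is itself unloaded: V_out = V_mid × R4/(R3+R4) = 4.417 × 47000/47820 = 4.34 V.

V_out ≈ 4.34 V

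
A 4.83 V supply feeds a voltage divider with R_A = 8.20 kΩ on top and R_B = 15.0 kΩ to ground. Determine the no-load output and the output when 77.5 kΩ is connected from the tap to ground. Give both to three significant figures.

Open-circuit: V = 4.83 × 15.0/(8.20 + 15.0) = 3.12 V.
With the load, R_B becomes R_B‖R_L = 12.57 kΩ, so V = 4.83 × 12.57/20.77 = 2.92 V.

Unloaded: 3.12 V; loaded: 2.92 V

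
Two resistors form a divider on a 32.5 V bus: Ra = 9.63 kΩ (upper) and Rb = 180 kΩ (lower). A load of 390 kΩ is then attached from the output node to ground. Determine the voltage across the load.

V_out ≈ 30.1 V

The load sits in parallel with Rb: Rb‖R_L = (180 × 390) / (180 + 390) = 123.2 kΩ.
V_out = 32.5 × 123.2 / (9.63 + 123.2) = 32.5 × 123.2/132.8 = 30.1 V.
(Unloaded it would have been 30.8 V.)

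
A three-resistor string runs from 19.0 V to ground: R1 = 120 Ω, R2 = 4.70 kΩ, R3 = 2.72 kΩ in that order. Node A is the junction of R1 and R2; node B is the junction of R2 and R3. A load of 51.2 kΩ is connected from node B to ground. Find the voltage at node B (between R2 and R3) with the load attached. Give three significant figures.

V ≈ 6.63 V

At node B, R3 is in parallel with the load: R3‖R_L = 2583 Ω.
Below node A the resistance is R2 + (R3‖R_L) = 7283 Ω, so V_A = 19.0 × 7283/7403 = 18.69 V.
Then V_B = V_A × (R3‖R_L)/(R2 + R3‖R_L) = 18.69 × 2583/7283 = 6.63 V.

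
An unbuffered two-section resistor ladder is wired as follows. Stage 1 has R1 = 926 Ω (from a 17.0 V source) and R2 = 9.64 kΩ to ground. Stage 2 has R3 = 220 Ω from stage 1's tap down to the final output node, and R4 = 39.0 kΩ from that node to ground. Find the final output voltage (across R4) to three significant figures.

V_out ≈ 15.1 V

Stage 2 presents R3+R4 = 39220 Ω as a load on stage 1's tap.
Stage 1's lower leg becomes R2‖(R3+R4) = 7738 Ω, so V_mid = 17.0 × 7738/8664 = 15.18 V.
Stage 2 is itself unloaded: V_out = V_mid × R4/(R3+R4) = 15.18 × 39000/39220 = 15.1 V.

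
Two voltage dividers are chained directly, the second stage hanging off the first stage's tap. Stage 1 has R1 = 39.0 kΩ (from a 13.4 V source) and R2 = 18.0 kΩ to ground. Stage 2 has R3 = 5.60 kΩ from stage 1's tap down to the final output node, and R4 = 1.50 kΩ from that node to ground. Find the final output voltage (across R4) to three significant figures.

V_out ≈ 0.327 V

Stage 2 presents R3+R4 = 7.100 kΩ as a load on stage 1's tap.
Stage 1's lower leg becomes R2‖(R3+R4) = 5.092 kΩ, so V_mid = 13.4 × 5.092/44.09 = 1.547 V.
Stage 2 is itself unloaded: V_out = V_mid × R4/(R3+R4) = 1.547 × 1.50/7.100 = 0.327 V.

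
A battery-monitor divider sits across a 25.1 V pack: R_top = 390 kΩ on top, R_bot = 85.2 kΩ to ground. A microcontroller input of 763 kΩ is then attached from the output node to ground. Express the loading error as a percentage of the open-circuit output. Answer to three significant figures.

Unloaded V = 25.1 × 85.2/475.2 = 4.5003 V.
Loaded: R_bot‖R_L = 76.64 kΩ, giving V = 25.1 × 76.64/466.6 = 4.1225 V.
Drop = (4.5003 − 4.1225) / 4.5003 = 8.40 %.

8.40 %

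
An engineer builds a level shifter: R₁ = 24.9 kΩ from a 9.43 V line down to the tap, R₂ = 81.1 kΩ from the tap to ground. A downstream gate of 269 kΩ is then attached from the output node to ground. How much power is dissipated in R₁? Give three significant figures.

Total resistance from the source is R₁ + (R₂‖R_L) = 87.21 kΩ, so I = 9.43/87.21 kΩ = 0.1081 mA.
P = I²·R₁ = (0.1081 mA)² × 24.9 kΩ = 0.291 mW.

P ≈ 0.291 mW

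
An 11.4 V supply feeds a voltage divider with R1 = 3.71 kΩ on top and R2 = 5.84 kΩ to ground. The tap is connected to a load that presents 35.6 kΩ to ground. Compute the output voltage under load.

The load sits in parallel with R2: R2‖R_L = (5.84 × 35.6) / (5.84 + 35.6) = 5.017 kΩ.
V_out = 11.4 × 5.017 / (3.71 + 5.017) = 11.4 × 5.017/8.727 = 6.55 V.

V_out ≈ 6.55 V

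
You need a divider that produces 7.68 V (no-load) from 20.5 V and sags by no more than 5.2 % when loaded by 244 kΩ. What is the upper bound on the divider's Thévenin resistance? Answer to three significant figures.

R_th ≤ 13.4 kΩ

Loading drop = R_th/(R_th + R_L) ≤ 0.0520, so R_th ≤ R_L · ε/(1−ε) = 244 kΩ × 0.0520/0.9480 = 13.4 kΩ.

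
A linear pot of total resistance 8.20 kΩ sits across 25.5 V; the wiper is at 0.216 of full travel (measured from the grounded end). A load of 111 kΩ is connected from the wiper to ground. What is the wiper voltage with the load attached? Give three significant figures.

V ≈ 5.44 V

The wiper splits the pot into (1−α)R = 6.429 kΩ above and αR = 1.771 kΩ below.
Lower section ‖ load = 1.743 kΩ.
V_wiper = 25.5 × 1.743/(6.429 + 1.743) = 5.44 V.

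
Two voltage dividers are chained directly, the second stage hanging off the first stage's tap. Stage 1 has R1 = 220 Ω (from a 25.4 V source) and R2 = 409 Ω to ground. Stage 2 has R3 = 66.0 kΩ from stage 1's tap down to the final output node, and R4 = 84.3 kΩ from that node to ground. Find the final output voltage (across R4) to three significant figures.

Stage 2 presents R3+R4 = 150300 Ω as a load on stage 1's tap.
Stage 1's lower leg becomes R2‖(R3+R4) = 407.9 Ω, so V_mid = 25.4 × 407.9/627.9 = 16.50 V.
Stage 2 is itself unloaded: V_out = V_mid × R4/(R3+R4) = 16.50 × 84300/150300 = 9.25 V.

V_out ≈ 9.25 V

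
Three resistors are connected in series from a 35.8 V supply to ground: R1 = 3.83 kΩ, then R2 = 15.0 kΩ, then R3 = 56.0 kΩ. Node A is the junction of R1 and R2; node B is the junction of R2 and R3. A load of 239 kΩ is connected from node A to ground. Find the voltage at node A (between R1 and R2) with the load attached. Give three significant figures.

Below node A the series string R2+R3 = 71.00 kΩ sits in parallel with the 239 kΩ load: 54.74 kΩ.
V_A = 35.8 × 54.74/(3.83 + 54.74) = 33.5 V.

V ≈ 33.5 V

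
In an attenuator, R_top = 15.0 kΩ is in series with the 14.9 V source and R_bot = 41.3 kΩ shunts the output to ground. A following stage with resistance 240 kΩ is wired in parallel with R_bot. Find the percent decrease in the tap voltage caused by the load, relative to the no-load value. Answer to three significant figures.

4.38 %

The divider's output (Thévenin) resistance is R_top‖R_bot = 11.00 kΩ.
Fractional drop under load = R_th/(R_th + R_L) = 11.00 / (11.00 + 240) = 0.04384.
So the output falls by 4.38 %.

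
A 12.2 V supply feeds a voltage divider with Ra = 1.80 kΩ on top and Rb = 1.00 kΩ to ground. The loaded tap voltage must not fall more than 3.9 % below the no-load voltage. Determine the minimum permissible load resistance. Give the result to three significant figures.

Output resistance R_th = Ra‖Rb = (1800 × 1000)/2800 = 642.9 Ω.
The fractional drop is R_th/(R_th + R_L); requiring this ≤ 0.0390 gives R_L ≥ R_th(1/0.0390 − 1) = 642.9 × 24.64 = 15.8 kΩ.

R_L(min) ≈ 15.8 kΩ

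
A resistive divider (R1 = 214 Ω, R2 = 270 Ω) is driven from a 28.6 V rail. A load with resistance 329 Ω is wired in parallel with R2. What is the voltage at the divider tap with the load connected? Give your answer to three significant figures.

The load sits in parallel with R2: R2‖R_L = (270 × 329) / (270 + 329) = 148.3 Ω.
V_out = 28.6 × 148.3 / (214 + 148.3) = 28.6 × 148.3/362.3 = 11.7 V.

V_out ≈ 11.7 V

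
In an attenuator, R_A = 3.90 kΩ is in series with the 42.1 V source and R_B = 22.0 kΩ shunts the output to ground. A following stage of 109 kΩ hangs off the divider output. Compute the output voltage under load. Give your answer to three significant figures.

The load sits in parallel with R_B: R_B‖R_L = (22.0 × 109) / (22.0 + 109) = 18.31 kΩ.
V_out = 42.1 × 18.31 / (3.90 + 18.31) = 42.1 × 18.31/22.21 = 34.7 V.
(Unloaded it would have been 35.8 V.)

V_out ≈ 34.7 V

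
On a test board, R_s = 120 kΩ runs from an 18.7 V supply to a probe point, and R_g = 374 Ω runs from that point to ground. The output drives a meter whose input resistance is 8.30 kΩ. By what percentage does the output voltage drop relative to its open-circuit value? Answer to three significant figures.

4.30 %

The divider's output (Thévenin) resistance is R_s‖R_g = 372.8 Ω.
Fractional drop under load = R_th/(R_th + R_L) = 372.8 / (372.8 + 8300) = 0.04299.
So the output falls by 4.30 %.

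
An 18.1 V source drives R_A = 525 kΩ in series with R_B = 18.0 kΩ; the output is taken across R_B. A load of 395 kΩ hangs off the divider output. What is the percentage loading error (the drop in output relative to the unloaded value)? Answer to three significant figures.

The divider's output (Thévenin) resistance is R_A‖R_B = 17.40 kΩ.
Fractional drop under load = R_th/(R_th + R_L) = 17.40 / (17.40 + 395) = 0.04220.
So the output falls by 4.22 %.

4.22 %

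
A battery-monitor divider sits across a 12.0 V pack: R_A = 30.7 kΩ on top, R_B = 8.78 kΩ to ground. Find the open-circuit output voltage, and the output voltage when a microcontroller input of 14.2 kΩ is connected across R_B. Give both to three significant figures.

Unloaded: 2.67 V; loaded: 1.80 V

Open-circuit: V = 12.0 × 8.78/(30.7 + 8.78) = 2.67 V.
With the load, R_B becomes R_B‖R_L = 5.425 kΩ, so V = 12.0 × 5.425/36.13 = 1.80 V.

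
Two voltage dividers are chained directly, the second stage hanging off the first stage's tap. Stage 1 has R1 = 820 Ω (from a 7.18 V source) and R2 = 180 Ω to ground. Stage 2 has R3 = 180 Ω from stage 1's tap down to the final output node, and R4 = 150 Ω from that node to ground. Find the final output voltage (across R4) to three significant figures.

Stage 2 presents R3+R4 = 330.0 Ω as a load on stage 1's tap.
Stage 1's lower leg becomes R2‖(R3+R4) = 116.5 Ω, so V_mid = 7.18 × 116.5/936.5 = 0.8930 V.
Stage 2 is itself unloaded: V_out = V_mid × R4/(R3+R4) = 0.8930 × 150/330.0 = 0.406 V.

V_out ≈ 0.406 V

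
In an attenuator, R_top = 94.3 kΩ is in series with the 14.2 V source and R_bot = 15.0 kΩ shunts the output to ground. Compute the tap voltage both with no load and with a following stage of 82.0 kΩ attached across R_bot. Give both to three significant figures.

Open-circuit: V = 14.2 × 15.0/(94.3 + 15.0) = 1.95 V.
With the load, R_bot becomes R_bot‖R_L = 12.68 kΩ, so V = 14.2 × 12.68/107.0 = 1.68 V.

Unloaded: 1.95 V; loaded: 1.68 V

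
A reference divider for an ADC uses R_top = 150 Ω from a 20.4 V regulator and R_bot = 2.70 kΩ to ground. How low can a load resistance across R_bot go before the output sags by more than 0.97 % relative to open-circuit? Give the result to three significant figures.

Output resistance R_th = R_top‖R_bot = (150 × 2700)/2850 = 142.1 Ω.
The fractional drop is R_th/(R_th + R_L); requiring this ≤ 0.00970 gives R_L ≥ R_th(1/0.00970 − 1) = 142.1 × 102.1 = 14.5 kΩ.

R_L(min) ≈ 14.5 kΩ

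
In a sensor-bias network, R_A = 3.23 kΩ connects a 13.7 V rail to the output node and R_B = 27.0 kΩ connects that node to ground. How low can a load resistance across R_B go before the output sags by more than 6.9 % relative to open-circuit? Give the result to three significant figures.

R_L(min) ≈ 38.9 kΩ

Output resistance R_th = R_A‖R_B = (3.23 × 27.0)/30.23 = 2.885 kΩ.
The fractional drop is R_th/(R_th + R_L); requiring this ≤ 0.0690 gives R_L ≥ R_th(1/0.0690 − 1) = 2.885 × 13.49 = 38.9 kΩ.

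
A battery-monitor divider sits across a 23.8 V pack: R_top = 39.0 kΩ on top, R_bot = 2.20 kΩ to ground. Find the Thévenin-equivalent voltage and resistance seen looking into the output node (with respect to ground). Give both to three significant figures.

V_th is the open-circuit tap voltage: 23.8 × 2.20/(39.0 + 2.20) = 1.27 V.
With the supply zeroed, R_top and R_bot appear in parallel from the tap: R_th = R_top‖R_bot = (39.0 × 2.20)/41.20 = 2.08 kΩ.

V_th = 1.27 V, R_th = 2.08 kΩ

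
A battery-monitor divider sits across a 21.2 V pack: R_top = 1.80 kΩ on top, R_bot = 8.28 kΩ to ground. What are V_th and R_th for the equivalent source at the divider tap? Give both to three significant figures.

V_th is the open-circuit tap voltage: 21.2 × 8.28/(1.80 + 8.28) = 17.4 V.
With the supply zeroed, R_top and R_bot appear in parallel from the tap: R_th = R_top‖R_bot = (1.80 × 8.28)/10.08 = 1.48 kΩ.

V_th = 17.4 V, R_th = 1.48 kΩ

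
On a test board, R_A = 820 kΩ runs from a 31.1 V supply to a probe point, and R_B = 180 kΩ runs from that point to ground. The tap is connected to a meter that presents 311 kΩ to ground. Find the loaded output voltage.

V_out ≈ 3.80 V

The load sits in parallel with R_B: R_B‖R_L = (180 × 311) / (180 + 311) = 114.0 kΩ.
V_out = 31.1 × 114.0 / (820 + 114.0) = 31.1 × 114.0/934.0 = 3.80 V.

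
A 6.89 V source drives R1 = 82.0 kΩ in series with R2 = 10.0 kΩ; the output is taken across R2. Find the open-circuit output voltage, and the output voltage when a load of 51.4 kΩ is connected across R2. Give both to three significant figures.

Open-circuit: V = 6.89 × 10.0/(82.0 + 10.0) = 0.749 V.
With the load, R2 becomes R2‖R_L = 8.371 kΩ, so V = 6.89 × 8.371/90.37 = 0.638 V.

Unloaded: 0.749 V; loaded: 0.638 V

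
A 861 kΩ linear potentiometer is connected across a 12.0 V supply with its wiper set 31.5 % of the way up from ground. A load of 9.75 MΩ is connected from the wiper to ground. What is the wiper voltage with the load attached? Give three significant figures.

The wiper splits the pot into (1−α)R = 589.8 kΩ above and αR = 271.2 kΩ below.
Lower section ‖ load = 263.9 kΩ.
V_wiper = 12.0 × 263.9/(589.8 + 263.9) = 3.71 V.

V ≈ 3.71 V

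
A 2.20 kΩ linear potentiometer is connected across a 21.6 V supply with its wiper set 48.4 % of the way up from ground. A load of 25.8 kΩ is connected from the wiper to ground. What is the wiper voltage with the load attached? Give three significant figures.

The wiper splits the pot into (1−α)R = 1.135 kΩ above and αR = 1.065 kΩ below.
Lower section ‖ load = 1.023 kΩ.
V_wiper = 21.6 × 1.023/(1.135 + 1.023) = 10.2 V.

V ≈ 10.2 V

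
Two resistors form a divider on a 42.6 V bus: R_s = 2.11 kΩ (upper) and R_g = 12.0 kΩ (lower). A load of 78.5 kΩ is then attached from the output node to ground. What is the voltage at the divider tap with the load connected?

V_out ≈ 35.4 V

The load sits in parallel with R_g: R_g‖R_L = (12.0 × 78.5) / (12.0 + 78.5) = 10.41 kΩ.
V_out = 42.6 × 10.41 / (2.11 + 10.41) = 42.6 × 10.41/12.52 = 35.4 V.
(Unloaded it would have been 36.2 V.)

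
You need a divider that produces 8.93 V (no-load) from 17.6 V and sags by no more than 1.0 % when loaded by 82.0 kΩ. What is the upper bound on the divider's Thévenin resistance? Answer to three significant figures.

R_th ≤ 828 Ω

Loading drop = R_th/(R_th + R_L) ≤ 0.0100, so R_th ≤ R_L · ε/(1−ε) = 82.0 kΩ × 0.0100/0.9900 = 828 Ω.
(Any R1, R2 with R2/(R1+R2) = 0.507 and R1‖R2 ≤ 828 Ω will meet the spec.)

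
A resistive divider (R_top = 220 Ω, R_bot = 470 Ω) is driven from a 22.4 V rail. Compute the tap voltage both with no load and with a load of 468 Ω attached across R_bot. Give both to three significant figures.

Open-circuit: V = 22.4 × 470/(220 + 470) = 15.3 V.
With the load, R_bot becomes R_bot‖R_L = 234.5 Ω, so V = 22.4 × 234.5/454.5 = 11.6 V.

Unloaded: 15.3 V; loaded: 11.6 V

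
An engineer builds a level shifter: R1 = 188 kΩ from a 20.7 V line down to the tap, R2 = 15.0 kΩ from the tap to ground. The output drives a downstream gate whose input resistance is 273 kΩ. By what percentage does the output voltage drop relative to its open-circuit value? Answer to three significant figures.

The divider's output (Thévenin) resistance is R1‖R2 = 13.89 kΩ.
Fractional drop under load = R_th/(R_th + R_L) = 13.89 / (13.89 + 273) = 0.04842.
So the output falls by 4.84 %.

4.84 %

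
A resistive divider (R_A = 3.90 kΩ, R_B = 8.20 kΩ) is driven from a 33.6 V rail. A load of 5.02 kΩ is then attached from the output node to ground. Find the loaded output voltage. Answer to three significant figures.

The load sits in parallel with R_B: R_B‖R_L = (8.20 × 5.02) / (8.20 + 5.02) = 3.114 kΩ.
V_out = 33.6 × 3.114 / (3.90 + 3.114) = 33.6 × 3.114/7.014 = 14.9 V.

V_out ≈ 14.9 V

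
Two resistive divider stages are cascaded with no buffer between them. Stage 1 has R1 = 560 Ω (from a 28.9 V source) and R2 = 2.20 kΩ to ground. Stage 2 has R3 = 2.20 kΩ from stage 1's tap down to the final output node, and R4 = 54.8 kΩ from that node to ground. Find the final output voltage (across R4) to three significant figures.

V_out ≈ 22.0 V

Stage 2 presents R3+R4 = 57000 Ω as a load on stage 1's tap.
Stage 1's lower leg becomes R2‖(R3+R4) = 2118 Ω, so V_mid = 28.9 × 2118/2678 = 22.86 V.
Stage 2 is itself unloaded: V_out = V_mid × R4/(R3+R4) = 22.86 × 54800/57000 = 22.0 V.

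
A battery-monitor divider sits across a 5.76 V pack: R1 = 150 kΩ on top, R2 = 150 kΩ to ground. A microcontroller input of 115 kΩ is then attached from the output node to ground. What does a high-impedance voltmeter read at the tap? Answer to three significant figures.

The load sits in parallel with R2: R2‖R_L = (150 × 115) / (150 + 115) = 65.09 kΩ.
V_out = 5.76 × 65.09 / (150 + 65.09) = 5.76 × 65.09/215.1 = 1.74 V.

V_out ≈ 1.74 V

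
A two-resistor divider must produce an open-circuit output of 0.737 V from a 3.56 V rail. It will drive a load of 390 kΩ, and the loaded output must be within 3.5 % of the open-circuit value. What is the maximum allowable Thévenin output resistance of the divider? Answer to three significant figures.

R_th ≤ 14.1 kΩ

Loading drop = R_th/(R_th + R_L) ≤ 0.0350, so R_th ≤ R_L · ε/(1−ε) = 390 kΩ × 0.0350/0.9650 = 14.1 kΩ.
(Any R1, R2 with R2/(R1+R2) = 0.207 and R1‖R2 ≤ 14.1 kΩ will meet the spec.)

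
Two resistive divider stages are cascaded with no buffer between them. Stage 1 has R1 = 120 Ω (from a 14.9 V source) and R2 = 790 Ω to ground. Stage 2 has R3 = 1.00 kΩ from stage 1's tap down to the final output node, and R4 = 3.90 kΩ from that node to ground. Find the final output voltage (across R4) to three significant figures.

Stage 2 presents R3+R4 = 4900 Ω as a load on stage 1's tap.
Stage 1's lower leg becomes R2‖(R3+R4) = 680.3 Ω, so V_mid = 14.9 × 680.3/800.3 = 12.67 V.
Stage 2 is itself unloaded: V_out = V_mid × R4/(R3+R4) = 12.67 × 3900/4900 = 10.1 V.

V_out ≈ 10.1 V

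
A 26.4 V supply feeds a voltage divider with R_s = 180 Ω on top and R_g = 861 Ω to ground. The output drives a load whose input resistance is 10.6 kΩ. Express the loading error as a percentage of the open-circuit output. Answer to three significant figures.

The divider's output (Thévenin) resistance is R_s‖R_g = 148.9 Ω.
Fractional drop under load = R_th/(R_th + R_L) = 148.9 / (148.9 + 10600) = 0.01385.
So the output falls by 1.39 %.

1.39 %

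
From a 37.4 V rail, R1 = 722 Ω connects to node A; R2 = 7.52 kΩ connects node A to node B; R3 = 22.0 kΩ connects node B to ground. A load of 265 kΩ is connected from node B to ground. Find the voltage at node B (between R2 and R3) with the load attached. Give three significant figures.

V ≈ 26.6 V

At node B, R3 is in parallel with the load: R3‖R_L = 20310 Ω.
Below node A the resistance is R2 + (R3‖R_L) = 27830 Ω, so V_A = 37.4 × 27830/28560 = 36.45 V.
Then V_B = V_A × (R3‖R_L)/(R2 + R3‖R_L) = 36.45 × 20310/27830 = 26.6 V.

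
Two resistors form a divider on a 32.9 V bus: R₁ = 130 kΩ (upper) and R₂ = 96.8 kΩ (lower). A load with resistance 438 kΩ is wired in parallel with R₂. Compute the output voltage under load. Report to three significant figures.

The load sits in parallel with R₂: R₂‖R_L = (96.8 × 438) / (96.8 + 438) = 79.28 kΩ.
V_out = 32.9 × 79.28 / (130 + 79.28) = 32.9 × 79.28/209.3 = 12.5 V.

V_out ≈ 12.5 V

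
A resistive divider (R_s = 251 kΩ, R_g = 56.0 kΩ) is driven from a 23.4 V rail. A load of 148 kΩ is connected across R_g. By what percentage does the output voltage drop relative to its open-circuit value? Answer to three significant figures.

23.6 %

Unloaded V = 23.4 × 56.0/307.0 = 4.268 V.
Loaded: R_g‖R_L = 40.63 kΩ, giving V = 23.4 × 40.63/291.6 = 3.260 V.
Drop = (4.268 − 3.260) / 4.268 = 23.6 %.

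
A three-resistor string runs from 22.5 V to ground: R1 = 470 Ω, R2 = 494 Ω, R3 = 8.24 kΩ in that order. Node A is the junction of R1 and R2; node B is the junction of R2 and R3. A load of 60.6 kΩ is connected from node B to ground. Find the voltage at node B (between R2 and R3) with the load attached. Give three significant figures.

V ≈ 19.9 V

At node B, R3 is in parallel with the load: R3‖R_L = 7254 Ω.
Below node A the resistance is R2 + (R3‖R_L) = 7748 Ω, so V_A = 22.5 × 7748/8218 = 21.21 V.
Then V_B = V_A × (R3‖R_L)/(R2 + R3‖R_L) = 21.21 × 7254/7748 = 19.9 V.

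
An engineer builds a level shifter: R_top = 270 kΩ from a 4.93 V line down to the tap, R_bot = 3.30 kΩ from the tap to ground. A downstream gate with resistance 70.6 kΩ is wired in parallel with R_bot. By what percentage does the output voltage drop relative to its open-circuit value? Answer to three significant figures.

4.41 %

The divider's output (Thévenin) resistance is R_top‖R_bot = 3.260 kΩ.
Fractional drop under load = R_th/(R_th + R_L) = 3.260 / (3.260 + 70.6) = 0.04414.
So the output falls by 4.41 %.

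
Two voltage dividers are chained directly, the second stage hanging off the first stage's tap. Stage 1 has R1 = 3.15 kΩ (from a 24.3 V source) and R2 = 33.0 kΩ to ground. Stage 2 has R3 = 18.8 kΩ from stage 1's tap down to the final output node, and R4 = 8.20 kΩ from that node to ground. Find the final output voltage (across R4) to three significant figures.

V_out ≈ 6.09 V

Stage 2 presents R3+R4 = 27.00 kΩ as a load on stage 1's tap.
Stage 1's lower leg becomes R2‖(R3+R4) = 14.85 kΩ, so V_mid = 24.3 × 14.85/18.00 = 20.05 V.
Stage 2 is itself unloaded: V_out = V_mid × R4/(R3+R4) = 20.05 × 8.20/27.00 = 6.09 V.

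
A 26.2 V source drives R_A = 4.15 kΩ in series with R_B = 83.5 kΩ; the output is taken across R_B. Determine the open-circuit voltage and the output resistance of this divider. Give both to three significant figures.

V_th = 25.0 V, R_th = 3.95 kΩ

V_th is the open-circuit tap voltage: 26.2 × 83.5/(4.15 + 83.5) = 25.0 V.
With the supply zeroed, R_A and R_B appear in parallel from the tap: R_th = R_A‖R_B = (4.15 × 83.5)/87.65 = 3.95 kΩ.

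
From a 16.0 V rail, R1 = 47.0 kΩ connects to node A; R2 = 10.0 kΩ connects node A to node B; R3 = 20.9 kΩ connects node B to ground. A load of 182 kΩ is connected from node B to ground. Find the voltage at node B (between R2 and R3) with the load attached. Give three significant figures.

V ≈ 3.96 V

At node B, R3 is in parallel with the load: R3‖R_L = 18.75 kΩ.
Below node A the resistance is R2 + (R3‖R_L) = 28.75 kΩ, so V_A = 16.0 × 28.75/75.75 = 6.072 V.
Then V_B = V_A × (R3‖R_L)/(R2 + R3‖R_L) = 6.072 × 18.75/28.75 = 3.96 V.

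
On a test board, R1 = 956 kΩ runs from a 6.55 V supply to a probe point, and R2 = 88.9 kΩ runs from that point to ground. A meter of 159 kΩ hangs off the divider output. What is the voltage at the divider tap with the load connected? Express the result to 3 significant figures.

V_out ≈ 0.369 V

The load sits in parallel with R2: R2‖R_L = (88.9 × 159) / (88.9 + 159) = 57.02 kΩ.
V_out = 6.55 × 57.02 / (956 + 57.02) = 6.55 × 57.02/1013 = 0.369 V.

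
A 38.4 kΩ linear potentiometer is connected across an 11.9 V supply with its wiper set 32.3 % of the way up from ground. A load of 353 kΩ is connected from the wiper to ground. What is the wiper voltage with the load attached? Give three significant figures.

The wiper splits the pot into (1−α)R = 26.00 kΩ above and αR = 12.40 kΩ below.
Lower section ‖ load = 11.98 kΩ.
V_wiper = 11.9 × 11.98/(26.00 + 11.98) = 3.75 V.

V ≈ 3.75 V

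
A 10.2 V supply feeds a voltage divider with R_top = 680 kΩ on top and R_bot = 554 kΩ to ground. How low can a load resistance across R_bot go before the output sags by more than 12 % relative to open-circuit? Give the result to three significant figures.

R_L(min) ≈ 2.24 MΩ

Output resistance R_th = R_top‖R_bot = (680 × 554)/1234 = 305.3 kΩ.
The fractional drop is R_th/(R_th + R_L); requiring this ≤ 0.120 gives R_L ≥ R_th(1/0.120 − 1) = 305.3 × 7.333 = 2.24 MΩ.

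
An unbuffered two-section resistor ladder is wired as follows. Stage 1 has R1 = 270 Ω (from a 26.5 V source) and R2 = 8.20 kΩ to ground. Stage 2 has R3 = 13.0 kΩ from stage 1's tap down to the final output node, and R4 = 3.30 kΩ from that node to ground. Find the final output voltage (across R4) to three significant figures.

V_out ≈ 5.11 V

Stage 2 presents R3+R4 = 16300 Ω as a load on stage 1's tap.
Stage 1's lower leg becomes R2‖(R3+R4) = 5456 Ω, so V_mid = 26.5 × 5456/5726 = 25.25 V.
Stage 2 is itself unloaded: V_out = V_mid × R4/(R3+R4) = 25.25 × 3300/16300 = 5.11 V.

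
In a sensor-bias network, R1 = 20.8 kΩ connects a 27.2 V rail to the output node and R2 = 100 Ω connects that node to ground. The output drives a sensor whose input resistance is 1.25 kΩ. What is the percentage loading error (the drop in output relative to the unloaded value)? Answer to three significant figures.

The divider's output (Thévenin) resistance is R1‖R2 = 99.52 Ω.
Fractional drop under load = R_th/(R_th + R_L) = 99.52 / (99.52 + 1250) = 0.07375.
So the output falls by 7.37 %.

7.37 %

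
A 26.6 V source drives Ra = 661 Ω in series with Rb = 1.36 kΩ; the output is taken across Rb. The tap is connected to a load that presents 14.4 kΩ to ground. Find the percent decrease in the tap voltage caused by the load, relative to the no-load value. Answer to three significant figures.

The divider's output (Thévenin) resistance is Ra‖Rb = 444.8 Ω.
Fractional drop under load = R_th/(R_th + R_L) = 444.8 / (444.8 + 14400) = 0.02996.
So the output falls by 3.00 %.

3.00 %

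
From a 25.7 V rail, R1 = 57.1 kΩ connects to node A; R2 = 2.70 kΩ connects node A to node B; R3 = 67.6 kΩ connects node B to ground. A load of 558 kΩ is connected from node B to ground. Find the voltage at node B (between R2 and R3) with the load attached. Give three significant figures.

V ≈ 12.9 V

At node B, R3 is in parallel with the load: R3‖R_L = 60.30 kΩ.
Below node A the resistance is R2 + (R3‖R_L) = 63.00 kΩ, so V_A = 25.7 × 63.00/120.1 = 13.48 V.
Then V_B = V_A × (R3‖R_L)/(R2 + R3‖R_L) = 13.48 × 60.30/63.00 = 12.9 V.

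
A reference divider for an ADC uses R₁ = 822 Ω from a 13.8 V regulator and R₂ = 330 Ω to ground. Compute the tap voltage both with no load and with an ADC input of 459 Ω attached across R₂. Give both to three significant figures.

Unloaded: 3.95 V; loaded: 2.61 V

Open-circuit: V = 13.8 × 330/(822 + 330) = 3.95 V.
With the load, R₂ becomes R₂‖R_L = 192.0 Ω, so V = 13.8 × 192.0/1014 = 2.61 V.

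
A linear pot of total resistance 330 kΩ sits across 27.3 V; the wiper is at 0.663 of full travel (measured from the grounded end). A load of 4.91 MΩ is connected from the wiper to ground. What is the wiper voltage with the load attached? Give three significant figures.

V ≈ 17.8 V

The wiper splits the pot into (1−α)R = 111.2 kΩ above and αR = 218.8 kΩ below.
Lower section ‖ load = 209.5 kΩ.
V_wiper = 27.3 × 209.5/(111.2 + 209.5) = 17.8 V.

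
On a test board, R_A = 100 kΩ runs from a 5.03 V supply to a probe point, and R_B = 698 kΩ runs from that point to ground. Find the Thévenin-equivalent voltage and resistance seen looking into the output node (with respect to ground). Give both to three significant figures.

V_th is the open-circuit tap voltage: 5.03 × 698/(100 + 698) = 4.40 V.
With the supply zeroed, R_A and R_B appear in parallel from the tap: R_th = R_A‖R_B = (100 × 698)/798.0 = 87.5 kΩ.

V_th = 4.40 V, R_th = 87.5 kΩ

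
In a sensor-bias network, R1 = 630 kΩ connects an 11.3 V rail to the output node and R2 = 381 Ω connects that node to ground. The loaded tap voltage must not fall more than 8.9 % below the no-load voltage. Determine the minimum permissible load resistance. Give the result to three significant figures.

R_L(min) ≈ 3.90 kΩ

Output resistance R_th = R1‖R2 = (630000 × 381)/630400 = 380.8 Ω.
The fractional drop is R_th/(R_th + R_L); requiring this ≤ 0.0890 gives R_L ≥ R_th(1/0.0890 − 1) = 380.8 × 10.24 = 3.90 kΩ.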